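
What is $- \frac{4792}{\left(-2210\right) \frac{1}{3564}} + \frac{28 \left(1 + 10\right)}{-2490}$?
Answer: $\frac{2126262622}{275145} \approx 7727.8$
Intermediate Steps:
$- \frac{4792}{\left(-2210\right) \frac{1}{3564}} + \frac{28 \left(1 + 10\right)}{-2490} = - \frac{4792}{\left(-2210\right) \frac{1}{3564}} + 28 \cdot 11 \left(- \frac{1}{2490}\right) = - \frac{4792}{- \frac{1105}{1782}} + 308 \left(- \frac{1}{2490}\right) = \left(-4792\right) \left(- \frac{1782}{1105}\right) - \frac{154}{1245} = \frac{8539344}{1105} - \frac{154}{1245} = \frac{2126262622}{275145}$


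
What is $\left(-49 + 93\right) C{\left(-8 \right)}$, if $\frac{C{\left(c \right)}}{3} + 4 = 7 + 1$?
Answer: $528$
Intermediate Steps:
$C{\left(c \right)} = 12$ ($C{\left(c \right)} = -12 + 3 \left(7 + 1\right) = -12 + 3 \cdot 8 = -12 + 24 = 12$)
$\left(-49 + 93\right) C{\left(-8 \right)} = \left(-49 + 93\right) 12 = 44 \cdot 12 = 528$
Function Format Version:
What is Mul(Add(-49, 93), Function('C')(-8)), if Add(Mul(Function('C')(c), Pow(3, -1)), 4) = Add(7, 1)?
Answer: 528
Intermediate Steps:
Function('C')(c) = 12 (Function('C')(c) = Add(-12, Mul(3, Add(7, 1))) = Add(-12, Mul(3, 8)) = Add(-12, 24) = 12)
Mul(Add(-49, 93), Function('C')(-8)) = Mul(Add(-49, 93), 12) = Mul(44, 12) = 528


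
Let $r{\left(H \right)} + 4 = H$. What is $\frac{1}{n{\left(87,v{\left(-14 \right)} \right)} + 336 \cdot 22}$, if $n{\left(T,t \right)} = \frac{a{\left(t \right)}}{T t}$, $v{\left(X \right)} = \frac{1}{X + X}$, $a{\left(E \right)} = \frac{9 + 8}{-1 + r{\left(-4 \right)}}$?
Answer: $\frac{783}{5788412} \approx 0.00013527$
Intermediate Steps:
$r{\left(H \right)} = -4 + H$
$a{\left(E \right)} = - \frac{17}{9}$ ($a{\left(E \right)} = \frac{9 + 8}{-1 - 8} = \frac{17}{-1 - 8} = \frac{17}{-9} = 17 \left(- \frac{1}{9}\right) = - \frac{17}{9}$)
$v{\left(X \right)} = \frac{1}{2 X}$
$n{\left(T,t \right)} = - \frac{17}{9 T t}$
$\frac{1}{n{\left(87,v{\left(-14 \right)} \right)} + 336 \cdot 22} = \frac{1}{- \frac{17}{9 \cdot 87 \frac{1}{2 \left(-14\right)}} + 336 \cdot 22} = \frac{1}{\left(- \frac{17}{9}\right) \frac{1}{87} \frac{1}{\frac{1}{2} \left(- \frac{1}{14}\right)} + 7392} = \frac{1}{\left(- \frac{17}{9}\right) \frac{1}{87} \frac{1}{- \frac{1}{28}} + 7392} = \frac{1}{\left(- \frac{17}{9}\right) \frac{1}{87} \left(-28\right) + 7392} = \frac{1}{\frac{476}{783} + 7392} = \frac{1}{\frac{5788412}{783}} = \frac{783}{5788412}$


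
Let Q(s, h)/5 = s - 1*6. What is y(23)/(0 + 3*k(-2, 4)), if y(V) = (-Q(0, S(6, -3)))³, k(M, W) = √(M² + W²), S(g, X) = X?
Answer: 900*√5 ≈ 2012.5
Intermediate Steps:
Q(s, h) = -30 + 5*s (Q(s, h) = 5*(s - 1*6) = 5*(s - 6) = 5*(-6 + s) = -30 + 5*s)
y(V) = 27000 (y(V) = (-(-30 + 5*0))³ = (-(-30 + 0))³ = (-1*(-30))³ = 30³ = 27000)
y(23)/(0 + 3*k(-2, 4)) = 27000/(0 + 3*√((-2)² + 4²)) = 27000/(0 + 3*√(4 + 16)) = 27000/(0 + 3*√20) = 27000/(0 + 3*(2*√5)) = 27000/(0 + 6*√5) = 27000/((6*√5)) = 27000*(√5/30) = 900*√5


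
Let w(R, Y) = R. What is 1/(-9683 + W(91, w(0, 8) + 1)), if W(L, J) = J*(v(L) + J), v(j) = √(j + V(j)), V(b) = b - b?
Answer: -9682/93741033 - √91/93741033 ≈ -0.00010339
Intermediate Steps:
V(b) = 0
v(j) = √j (v(j) = √(j + 0) = √j)
W(L, J) = J*(J + √L) (W(L, J) = J*(√L + J) = J*(J + √L))
1/(-9683 + W(91, w(0, 8) + 1)) = 1/(-9683 + (0 + 1)*((0 + 1) + √91)) = 1/(-9683 + 1*(1 + √91)) = 1/(-9683 + (1 + √91)) = 1/(-9682 + √91)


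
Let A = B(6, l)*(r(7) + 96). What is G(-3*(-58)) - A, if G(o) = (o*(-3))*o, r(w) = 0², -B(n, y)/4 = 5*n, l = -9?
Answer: -79308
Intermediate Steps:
B(n, y) = -20*n
r(w) = 0
G(o) = -3*o² (G(o) = (-3*o)*o = -3*o²)
A = -11520 (A = (-20*6)*(0 + 96) = -120*96 = -11520)
G(-3*(-58)) - A = -3*(-3*(-58))² - 1*(-11520) = -3*174² + 11520 = -3*30276 + 11520 = -90828 + 11520 = -79308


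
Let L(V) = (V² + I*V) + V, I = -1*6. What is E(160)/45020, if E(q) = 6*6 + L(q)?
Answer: 6209/11255 ≈ 0.55167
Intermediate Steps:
I = -6
L(V) = V² - 5*V (L(V) = (V² - 6*V) + V = V² - 5*V)
E(q) = 36 + q*(-5 + q) (E(q) = 6*6 + q*(-5 + q) = 36 + q*(-5 + q))
E(160)/45020 = (36 + 160*(-5 + 160))/45020 = (36 + 160*155)*(1/45020) = (36 + 24800)*(1/45020) = 24836*(1/45020) = 6209/11255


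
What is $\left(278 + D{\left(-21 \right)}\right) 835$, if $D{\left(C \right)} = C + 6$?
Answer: $219605$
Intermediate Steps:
$D{\left(C \right)} = 6 + C$
$\left(278 + D{\left(-21 \right)}\right) 835 = \left(278 + \left(6 - 21\right)\right) 835 = \left(278 - 15\right) 835 = 263 \cdot 835 = 219605$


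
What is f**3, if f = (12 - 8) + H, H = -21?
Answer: -4913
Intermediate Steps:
f = -17 (f = (12 - 8) - 21 = 4 - 21 = -17)
f**3 = (-17)**3 = -4913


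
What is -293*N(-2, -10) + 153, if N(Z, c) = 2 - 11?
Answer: 2790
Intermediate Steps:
N(Z, c) = -9
-293*N(-2, -10) + 153 = -293*(-9) + 153 = 2637 + 153 = 2790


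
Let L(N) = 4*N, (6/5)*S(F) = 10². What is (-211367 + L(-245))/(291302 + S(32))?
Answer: -637041/874156 ≈ -0.72875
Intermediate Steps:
S(F) = 250/3 (S(F) = (⅚)*10² = (⅚)*100 = 250/3)
(-211367 + L(-245))/(291302 + S(32)) = (-211367 + 4*(-245))/(291302 + 250/3) = (-211367 - 980)/(874156/3) = -212347*3/874156 = -637041/874156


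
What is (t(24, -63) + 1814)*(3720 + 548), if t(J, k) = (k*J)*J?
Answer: -147135032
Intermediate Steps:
t(J, k) = k*J² (t(J, k) = (J*k)*J = k*J²)
(t(24, -63) + 1814)*(3720 + 548) = (-63*24² + 1814)*(3720 + 548) = (-63*576 + 1814)*4268 = (-36288 + 1814)*4268 = -34474*4268 = -147135032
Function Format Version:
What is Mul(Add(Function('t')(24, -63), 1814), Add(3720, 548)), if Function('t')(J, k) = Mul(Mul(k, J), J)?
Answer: -147135032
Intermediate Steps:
Function('t')(J, k) = Mul(k, Pow(J, 2)) (Function('t')(J, k) = Mul(Mul(J, k), J) = Mul(k, Pow(J, 2)))
Mul(Add(Function('t')(24, -63), 1814), Add(3720, 548)) = Mul(Add(Mul(-63, Pow(24, 2)), 1814), Add(3720, 548)) = Mul(Add(Mul(-63, 576), 1814), 4268) = Mul(Add(-36288, 1814), 4268) = Mul(-34474, 4268) = -147135032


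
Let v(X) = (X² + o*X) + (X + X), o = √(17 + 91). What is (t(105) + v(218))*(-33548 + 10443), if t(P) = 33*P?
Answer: -1188174625 - 30221340*√3 ≈ -1.2405e+9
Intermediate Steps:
o = 6*√3 (o = √108 = 6*√3 ≈ 10.392)
v(X) = X² + 2*X + 6*X*√3 (v(X) = (X² + (6*√3)*X) + (X + X) = (X² + 6*X*√3) + 2*X = X² + 2*X + 6*X*√3)
(t(105) + v(218))*(-33548 + 10443) = (33*105 + 218*(2 + 218 + 6*√3))*(-33548 + 10443) = (3465 + 218*(220 + 6*√3))*(-23105) = (3465 + (47960 + 1308*√3))*(-23105) = (51425 + 1308*√3)*(-23105) = -1188174625 - 30221340*√3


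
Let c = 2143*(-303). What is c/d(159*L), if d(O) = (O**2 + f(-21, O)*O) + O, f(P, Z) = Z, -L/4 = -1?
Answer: -216443/269876 ≈ -0.80201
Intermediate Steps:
L = 4 (L = -4*(-1) = 4)
c = -649329
d(O) = O + 2*O**2 (d(O) = (O**2 + O*O) + O = (O**2 + O**2) + O = 2*O**2 + O = O + 2*O**2)
c/d(159*L) = -649329*1/(636*(1 + 2*(159*4))) = -649329*1/(636*(1 + 2*636)) = -649329*1/(636*(1 + 1272)) = -649329/(636*1273) = -649329/809628 = -649329*1/809628 = -216443/269876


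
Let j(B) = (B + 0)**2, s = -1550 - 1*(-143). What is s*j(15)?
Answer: -316575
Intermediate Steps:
s = -1407 (s = -1550 + 143 = -1407)
j(B) = B**2
s*j(15) = -1407*15**2 = -1407*225 = -316575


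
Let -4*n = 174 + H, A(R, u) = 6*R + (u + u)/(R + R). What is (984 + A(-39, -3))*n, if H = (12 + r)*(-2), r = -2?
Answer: -750827/26 ≈ -28878.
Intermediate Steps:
H = -20 (H = (12 - 2)*(-2) = 10*(-2) = -20)
A(R, u) = 6*R + u/R (A(R, u) = 6*R + (2*u)/((2*R)) = 6*R + (2*u)*(1/(2*R)) = 6*R + u/R)
n = -77/2 (n = -(174 - 20)/4 = -¼*154 = -77/2 ≈ -38.500)
(984 + A(-39, -3))*n = (984 + (6*(-39) - 3/(-39)))*(-77/2) = (984 + (-234 - 3*(-1/39)))*(-77/2) = (984 + (-234 + 1/13))*(-77/2) = (984 - 3041/13)*(-77/2) = (9751/13)*(-77/2) = -750827/26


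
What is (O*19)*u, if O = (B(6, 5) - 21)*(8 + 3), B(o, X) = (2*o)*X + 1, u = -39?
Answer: -326040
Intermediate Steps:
B(o, X) = 1 + 2*X*o (B(o, X) = 2*X*o + 1 = 1 + 2*X*o)
O = 440 (O = ((1 + 2*5*6) - 21)*(8 + 3) = ((1 + 60) - 21)*11 = (61 - 21)*11 = 40*11 = 440)
(O*19)*u = (440*19)*(-39) = 8360*(-39) = -326040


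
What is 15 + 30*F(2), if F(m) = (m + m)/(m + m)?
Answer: 45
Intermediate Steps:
F(m) = 1 (F(m) = (2*m)/((2*m)) = (2*m)*(1/(2*m)) = 1)
15 + 30*F(2) = 15 + 30*1 = 15 + 30 = 45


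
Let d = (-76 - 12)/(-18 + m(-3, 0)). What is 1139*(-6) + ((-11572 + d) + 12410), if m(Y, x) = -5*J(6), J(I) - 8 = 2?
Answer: -101910/17 ≈ -5994.7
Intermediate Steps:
J(I) = 10 (J(I) = 8 + 2 = 10)
m(Y, x) = -50 (m(Y, x) = -5*10 = -50)
d = 22/17 (d = (-76 - 12)/(-18 - 50) = -88/(-68) = -88*(-1/68) = 22/17 ≈ 1.2941)
1139*(-6) + ((-11572 + d) + 12410) = 1139*(-6) + ((-11572 + 22/17) + 12410) = -6834 + (-196702/17 + 12410) = -6834 + 14268/17 = -101910/17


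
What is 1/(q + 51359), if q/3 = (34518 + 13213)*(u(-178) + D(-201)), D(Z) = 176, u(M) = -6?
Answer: 1/24394169 ≈ 4.0993e-8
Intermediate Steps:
q = 24342810 (q = 3*((34518 + 13213)*(-6 + 176)) = 3*(47731*170) = 3*8114270 = 24342810)
1/(q + 51359) = 1/(24342810 + 51359) = 1/24394169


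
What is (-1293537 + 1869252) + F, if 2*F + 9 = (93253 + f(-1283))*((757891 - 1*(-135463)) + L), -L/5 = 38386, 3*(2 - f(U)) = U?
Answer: 65712422205/2 ≈ 3.2856e+10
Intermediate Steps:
f(U) = 2 - U/3
L = -191930 (L = -5*38386 = -191930)
F = 65711270775/2 (F = -9/2 + ((93253 + (2 - 1/3*(-1283)))*((757891 - 1*(-135463)) - 191930))/2 = -9/2 + ((93253 + (2 + 1283/3))*((757891 + 135463) - 191930))/2 = -9/2 + ((93253 + 1289/3)*(893354 - 191930))/2 = -9/2 + ((281048/3)*701424)/2 = -9/2 + (1/2)*65711270784 = -9/2 + 32855635392 = 65711270775/2 ≈ 3.2856e+10)
(-1293537 + 1869252) + F = (-1293537 + 1869252) + 65711270775/2 = 575715 + 65711270775/2 = 65712422205/2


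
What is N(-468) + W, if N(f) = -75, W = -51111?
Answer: -51186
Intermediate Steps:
N(-468) + W = -75 - 51111 = -51186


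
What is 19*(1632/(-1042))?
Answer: -15504/521 ≈ -29.758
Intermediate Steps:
19*(1632/(-1042)) = 19*(1632*(-1/1042)) = 19*(-816/521) = -15504/521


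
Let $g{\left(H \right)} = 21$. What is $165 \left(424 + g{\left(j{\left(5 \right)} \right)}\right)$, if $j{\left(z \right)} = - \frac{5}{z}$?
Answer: $73425$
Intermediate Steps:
$165 \left(424 + g{\left(j{\left(5 \right)} \right)}\right) = 165 \left(424 + 21\right) = 165 \cdot 445 = 73425$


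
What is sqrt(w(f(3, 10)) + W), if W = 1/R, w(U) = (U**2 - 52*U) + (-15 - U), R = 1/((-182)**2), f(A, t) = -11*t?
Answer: 3*sqrt(5671) ≈ 225.92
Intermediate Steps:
R = 1/33124 ≈ 3.0190e-5
w(U) = -15 + U**2 - 53*U
W = 33124 (W = 1/(1/33124) = 33124)
sqrt(w(f(3, 10)) + W) = sqrt((-15 + (-11*10)**2 - (-583)*10) + 33124) = sqrt((-15 + (-110)**2 - 53*(-110)) + 33124) = sqrt((-15 + 12100 + 5830) + 33124) = sqrt(17915 + 33124) = sqrt(51039) = 3*sqrt(5671)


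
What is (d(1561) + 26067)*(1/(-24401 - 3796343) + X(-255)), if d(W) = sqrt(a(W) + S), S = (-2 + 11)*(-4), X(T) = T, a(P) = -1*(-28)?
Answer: -25396810157307/3820744 - 974289721*I*sqrt(2)/1910372 ≈ -6.6471e+6 - 721.25*I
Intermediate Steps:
a(P) = 28
S = -36 (S = 9*(-4) = -36)
d(W) = 2*I*sqrt(2) (d(W) = sqrt(28 - 36) = sqrt(-8) = 2*I*sqrt(2))
(d(1561) + 26067)*(1/(-24401 - 3796343) + X(-255)) = (2*I*sqrt(2) + 26067)*(1/(-24401 - 3796343) - 255) = (26067 + 2*I*sqrt(2))*(1/(-3820744) - 255) = (26067 + 2*I*sqrt(2))*(-1/3820744 - 255) = (26067 + 2*I*sqrt(2))*(-974289721/3820744) = -25396810157307/3820744 - 974289721*I*sqrt(2)/1910372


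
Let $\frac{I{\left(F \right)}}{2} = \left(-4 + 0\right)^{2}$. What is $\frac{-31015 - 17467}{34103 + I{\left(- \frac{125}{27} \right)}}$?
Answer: $- \frac{48482}{34135} \approx -1.4203$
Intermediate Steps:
$I{\left(F \right)} = 32$ ($I{\left(F \right)} = 2 \left(-4 + 0\right)^{2} = 2 \left(-4\right)^{2} = 2 \cdot 16 = 32$)
$\frac{-31015 - 17467}{34103 + I{\left(- \frac{125}{27} \right)}} = \frac{-31015 - 17467}{34103 + 32} = - \frac{48482}{34135}$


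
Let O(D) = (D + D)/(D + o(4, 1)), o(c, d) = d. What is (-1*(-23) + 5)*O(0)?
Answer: 0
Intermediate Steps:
O(D) = 2*D/(1 + D) (O(D) = (D + D)/(D + 1) = (2*D)/(1 + D) = 2*D/(1 + D))
(-1*(-23) + 5)*O(0) = (-1*(-23) + 5)*(2*0/(1 + 0)) = (23 + 5)*(2*0/1) = 28*(2*0*1) = 28*0 = 0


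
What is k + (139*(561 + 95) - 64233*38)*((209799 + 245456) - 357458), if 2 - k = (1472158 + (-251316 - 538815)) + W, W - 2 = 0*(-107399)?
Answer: -229791359017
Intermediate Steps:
W = 2 (W = 2 + 0*(-107399) = 2 + 0 = 2)
k = -682027 (k = 2 - ((1472158 + (-251316 - 538815)) + 2) = 2 - ((1472158 - 790131) + 2) = 2 - (682027 + 2) = 2 - 1*682029 = 2 - 682029 = -682027)
k + (139*(561 + 95) - 64233*38)*((209799 + 245456) - 357458) = -682027 + (139*(561 + 95) - 64233*38)*((209799 + 245456) - 357458) = -682027 + (139*656 - 2440854)*(455255 - 357458) = -682027 + (91184 - 2440854)*97797 = -682027 - 2349670*97797 = -682027 - 229790676990 = -229791359017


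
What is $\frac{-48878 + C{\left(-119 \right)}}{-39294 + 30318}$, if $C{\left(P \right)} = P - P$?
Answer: $\frac{24439}{4488} \approx 5.4454$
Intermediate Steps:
$C{\left(P \right)} = 0$
$\frac{-48878 + C{\left(-119 \right)}}{-39294 + 30318} = \frac{-48878 + 0}{-39294 + 30318} = - \frac{48878}{-8976} = \left(-48878\right) \left(- \frac{1}{8976}\right) = \frac{24439}{4488}$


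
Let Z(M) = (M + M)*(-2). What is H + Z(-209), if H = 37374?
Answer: 38210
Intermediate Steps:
Z(M) = -4*M (Z(M) = (2*M)*(-2) = -4*M)
H + Z(-209) = 37374 - 4*(-209) = 37374 + 836 = 38210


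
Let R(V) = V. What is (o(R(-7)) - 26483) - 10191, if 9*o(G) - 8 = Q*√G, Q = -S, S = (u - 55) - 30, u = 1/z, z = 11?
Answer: -330058/9 + 934*I*√7/99 ≈ -36673.0 + 24.961*I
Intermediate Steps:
u = 1/11 ≈ 0.090909
S = -934/11 (S = (1/11 - 55) - 30 = -604/11 - 30 = -934/11 ≈ -84.909)
Q = 934/11 (Q = -1*(-934/11) = 934/11 ≈ 84.909)
o(G) = 8/9 + 934*√G/99 (o(G) = 8/9 + (934*√G/11)/9 = 8/9 + 934*√G/99)
(o(R(-7)) - 26483) - 10191 = ((8/9 + 934*√(-7)/99) - 26483) - 10191 = ((8/9 + 934*(I*√7)/99) - 26483) - 10191 = ((8/9 + 934*I*√7/99) - 26483) - 10191 = (-238339/9 + 934*I*√7/99) - 10191 = -330058/9 + 934*I*√7/99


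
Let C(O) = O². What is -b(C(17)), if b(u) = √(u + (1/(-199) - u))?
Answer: -I*√199/199 ≈ -0.070888*I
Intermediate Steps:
b(u) = I*√199/199 (b(u) = √(u + (-1/199 - u)) = √(-1/199) = I*√199/199)
-b(C(17)) = -I*√199/199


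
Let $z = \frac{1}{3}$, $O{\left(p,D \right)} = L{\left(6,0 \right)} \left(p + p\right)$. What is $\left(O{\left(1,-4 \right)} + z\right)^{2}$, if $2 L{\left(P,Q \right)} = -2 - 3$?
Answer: $\frac{196}{9} \approx 21.778$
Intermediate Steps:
$L{\left(P,Q \right)} = - \frac{5}{2}$ ($L{\left(P,Q \right)} = \frac{-2 - 3}{2} = \frac{1}{2} \left(-5\right) = - \frac{5}{2}$)
$O{\left(p,D \right)} = - 5 p$ ($O{\left(p,D \right)} = - \frac{5 \left(p + p\right)}{2} = - \frac{5 \cdot 2 p}{2} = - 5 p$)
$z = \frac{1}{3} \approx 0.33333$
$\left(O{\left(1,-4 \right)} + z\right)^{2} = \left(\left(-5\right) 1 + \frac{1}{3}\right)^{2} = \left(-5 + \frac{1}{3}\right)^{2} = \left(- \frac{14}{3}\right)^{2} = \frac{196}{9}$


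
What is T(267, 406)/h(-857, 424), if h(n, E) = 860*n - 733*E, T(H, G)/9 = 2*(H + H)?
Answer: -2403/261953 ≈ -0.0091734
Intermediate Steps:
T(H, G) = 36*H (T(H, G) = 9*(2*(H + H)) = 9*(2*(2*H)) = 9*(4*H) = 36*H)
h(n, E) = -733*E + 860*n
T(267, 406)/h(-857, 424) = (36*267)/(-733*424 + 860*(-857)) = 9612/(-310792 - 737020) = 9612/(-1047812) = 9612*(-1/1047812) = -2403/261953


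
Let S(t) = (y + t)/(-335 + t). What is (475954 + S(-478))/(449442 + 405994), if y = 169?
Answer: 128983637/231823156 ≈ 0.55639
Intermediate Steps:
S(t) = (169 + t)/(-335 + t)
(475954 + S(-478))/(449442 + 405994) = (475954 + (169 - 478)/(-335 - 478))/(449442 + 405994) = (475954 - 309/(-813))/855436 = (475954 - 1/813*(-309))*(1/855436) = (475954 + 103/271)*(1/855436) = (128983637/271)*(1/855436) = 128983637/231823156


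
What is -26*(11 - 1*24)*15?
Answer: 5070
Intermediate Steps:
-26*(11 - 1*24)*15 = -26*(11 - 24)*15 = -26*(-13)*15 = 338*15 = 5070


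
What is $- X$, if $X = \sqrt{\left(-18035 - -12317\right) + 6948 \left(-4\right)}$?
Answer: $- i \sqrt{33510} \approx - 183.06 i$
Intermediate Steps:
$X = i \sqrt{33510}$ ($X = \sqrt{\left(-18035 + 12317\right) - 27792} = \sqrt{-5718 - 27792} = \sqrt{-33510} = i \sqrt{33510} \approx 183.06 i$)
$- X = - i \sqrt{33510}$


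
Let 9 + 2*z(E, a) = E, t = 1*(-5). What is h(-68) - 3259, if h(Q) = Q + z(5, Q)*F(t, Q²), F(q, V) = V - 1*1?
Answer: -12573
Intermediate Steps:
t = -5
z(E, a) = -9/2 + E/2
F(q, V) = -1 + V (F(q, V) = V - 1 = -1 + V)
h(Q) = 2 + Q - 2*Q² (h(Q) = Q + (-9/2 + (½)*5)*(-1 + Q²) = Q + (-9/2 + 5/2)*(-1 + Q²) = Q - 2*(-1 + Q²) = Q + (2 - 2*Q²) = 2 + Q - 2*Q²)
h(-68) - 3259 = (2 - 68 - 2*(-68)²) - 3259 = (2 - 68 - 2*4624) - 3259 = (2 - 68 - 9248) - 3259 = -9314 - 3259 = -12573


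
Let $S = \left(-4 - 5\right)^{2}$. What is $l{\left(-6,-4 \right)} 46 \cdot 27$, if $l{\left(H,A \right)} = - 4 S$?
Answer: $-402408$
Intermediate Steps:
$S = 81$ ($S = \left(-9\right)^{2} = 81$)
$l{\left(H,A \right)} = -324$ ($l{\left(H,A \right)} = \left(-4\right) 81 = -324$)
$l{\left(-6,-4 \right)} 46 \cdot 27 = \left(-324\right) 46 \cdot 27 = \left(-14904\right) 27 = -402408$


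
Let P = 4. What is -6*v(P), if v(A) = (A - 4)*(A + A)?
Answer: 0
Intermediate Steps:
v(A) = 2*A*(-4 + A) (v(A) = (-4 + A)*(2*A) = 2*A*(-4 + A))
-6*v(P) = -12*4*(-4 + 4) = -12*4*0 = -6*0 = 0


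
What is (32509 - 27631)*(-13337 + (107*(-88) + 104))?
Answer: -110481822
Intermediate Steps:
(32509 - 27631)*(-13337 + (107*(-88) + 104)) = 4878*(-13337 + (-9416 + 104)) = 4878*(-13337 - 9312) = 4878*(-22649) = -110481822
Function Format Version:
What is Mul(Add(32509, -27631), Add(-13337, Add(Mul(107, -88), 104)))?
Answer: -110481822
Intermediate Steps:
Mul(Add(32509, -27631), Add(-13337, Add(Mul(107, -88), 104))) = Mul(4878, Add(-13337, Add(-9416, 104))) = Mul(4878, Add(-13337, -9312)) = Mul(4878, -22649) = -110481822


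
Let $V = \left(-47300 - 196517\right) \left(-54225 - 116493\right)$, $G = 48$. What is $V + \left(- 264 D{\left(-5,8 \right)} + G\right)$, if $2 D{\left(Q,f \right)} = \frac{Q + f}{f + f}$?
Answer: $\frac{166495802517}{4} \approx 4.1624 \cdot 10^{10}$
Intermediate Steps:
$D{\left(Q,f \right)} = \frac{Q + f}{4 f}$ ($D{\left(Q,f \right)} = \frac{\left(Q + f\right) \frac{1}{f + f}}{2} = \frac{\left(Q + f\right) \frac{1}{2 f}}{2} = \frac{\frac{1}{2} \frac{1}{f} \left(Q + f\right)}{2} = \frac{Q + f}{4 f}$)
$V = 41623950606$ ($V = \left(-243817\right) \left(-170718\right) = 41623950606$)
$V + \left(- 264 D{\left(-5,8 \right)} + G\right) = 41623950606 + \left(- 264 \frac{-5 + 8}{4 \cdot 8} + 48\right) = 41623950606 + \left(- 264 \cdot \frac{1}{4} \cdot \frac{1}{8} \cdot 3 + 48\right) = 41623950606 + \left(\left(-264\right) \frac{3}{32} + 48\right) = 41623950606 + \left(- \frac{99}{4} + 48\right) = 41623950606 + \frac{93}{4} = \frac{166495802517}{4}$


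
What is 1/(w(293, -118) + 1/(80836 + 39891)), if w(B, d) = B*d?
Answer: -120727/4174015297 ≈ -2.8923e-5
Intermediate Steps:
1/(w(293, -118) + 1/(80836 + 39891)) = 1/(293*(-118) + 1/(80836 + 39891)) = 1/(-34574 + 1/120727) = 1/(-4174015297/120727) = -120727/4174015297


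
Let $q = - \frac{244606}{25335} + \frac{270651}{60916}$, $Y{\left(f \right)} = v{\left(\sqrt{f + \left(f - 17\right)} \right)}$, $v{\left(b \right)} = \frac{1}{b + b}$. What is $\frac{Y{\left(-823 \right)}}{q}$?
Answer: $\frac{771653430 i \sqrt{1663}}{13376300606293} \approx 0.0023525 i$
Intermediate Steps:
$v{\left(b \right)} = \frac{1}{2 b}$
$Y{\left(f \right)} = \frac{1}{2 \sqrt{-17 + 2 f}}$ ($Y{\left(f \right)} = \frac{1}{2 \sqrt{f + \left(f - 17\right)}} = \frac{1}{2 \sqrt{f + \left(-17 + f\right)}} = \frac{1}{2 \sqrt{-17 + 2 f}}$)
$q = - \frac{8043476011}{1543306860}$ ($q = \left(-244606\right) \frac{1}{25335} + 270651 \cdot \frac{1}{60916} = - \frac{244606}{25335} + \frac{270651}{60916} = - \frac{8043476011}{1543306860} \approx -5.2118$)
$\frac{Y{\left(-823 \right)}}{q} = \frac{\frac{1}{2} \frac{1}{\sqrt{-17 + 2 \left(-823\right)}}}{- \frac{8043476011}{1543306860}} = \frac{1}{2 \sqrt{-17 - 1646}} \left(- \frac{1543306860}{8043476011}\right) = \frac{1}{2 i \sqrt{1663}} \left(- \frac{1543306860}{8043476011}\right) = \frac{\left(- \frac{1}{1663}\right) i \sqrt{1663}}{2} \left(- \frac{1543306860}{8043476011}\right) = - \frac{i \sqrt{1663}}{3326} \left(- \frac{1543306860}{8043476011}\right) = \frac{771653430 i \sqrt{1663}}{13376300606293}$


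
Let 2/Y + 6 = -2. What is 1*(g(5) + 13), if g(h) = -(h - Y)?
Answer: 31/4 ≈ 7.7500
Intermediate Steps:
Y = -¼ (Y = 2/(-6 - 2) = 2/(-8) = 2*(-⅛) = -¼ ≈ -0.25000)
g(h) = -¼ - h (g(h) = -(h - 1*(-¼)) = -(h + ¼) = -(¼ + h) = -¼ - h)
1*(g(5) + 13) = 1*((-¼ - 1*5) + 13) = 1*((-¼ - 5) + 13) = 1*(-21/4 + 13) = 1*(31/4) = 31/4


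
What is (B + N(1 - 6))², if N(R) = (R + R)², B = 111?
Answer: 44521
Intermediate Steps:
N(R) = 4*R² (N(R) = (2*R)² = 4*R²)
(B + N(1 - 6))² = (111 + 4*(1 - 6)²)² = (111 + 4*(-5)²)² = (111 + 4*25)² = (111 + 100)² = 211² = 44521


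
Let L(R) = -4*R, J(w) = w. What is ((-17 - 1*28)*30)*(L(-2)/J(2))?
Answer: -5400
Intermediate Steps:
((-17 - 1*28)*30)*(L(-2)/J(2)) = ((-17 - 1*28)*30)*(-4*(-2)/2) = ((-17 - 28)*30)*(8*(½)) = -45*30*4 = -1350*4 = -5400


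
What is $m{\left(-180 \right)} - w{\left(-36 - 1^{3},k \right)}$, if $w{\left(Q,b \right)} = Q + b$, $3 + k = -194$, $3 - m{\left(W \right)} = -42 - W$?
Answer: $99$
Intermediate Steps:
$m{\left(W \right)} = 45 + W$ ($m{\left(W \right)} = 3 - \left(-42 - W\right) = 3 + \left(42 + W\right) = 45 + W$)
$k = -197$ ($k = -3 - 194 = -197$)
$m{\left(-180 \right)} - w{\left(-36 - 1^{3},k \right)} = \left(45 - 180\right) - \left(\left(-36 - 1^{3}\right) - 197\right) = -135 - \left(\left(-36 - 1\right) - 197\right) = -135 - \left(-37 - 197\right) = -135 - -234 = -135 + 234 = 99$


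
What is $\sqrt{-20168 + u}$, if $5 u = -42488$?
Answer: $\frac{4 i \sqrt{44790}}{5} \approx 169.31 i$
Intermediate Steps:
$u = - \frac{42488}{5}$ ($u = \frac{1}{5} \left(-42488\right) = - \frac{42488}{5} \approx -8497.6$)
$\sqrt{-20168 + u} = \sqrt{-20168 - \frac{42488}{5}} = \sqrt{- \frac{143328}{5}} = \frac{4 i \sqrt{44790}}{5}$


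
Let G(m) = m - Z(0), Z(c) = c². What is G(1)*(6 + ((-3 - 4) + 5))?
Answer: 4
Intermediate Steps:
G(m) = m (G(m) = m - 1*0² = m - 1*0 = m + 0 = m)
G(1)*(6 + ((-3 - 4) + 5)) = 1*(6 + ((-3 - 4) + 5)) = 1*(6 + (-7 + 5)) = 1*(6 - 2) = 1*4 = 4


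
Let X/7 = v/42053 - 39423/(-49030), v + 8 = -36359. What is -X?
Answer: 876530137/2061858590 ≈ 0.42512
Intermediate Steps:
v = -36367 (v = -8 - 36359 = -36367)
X = -876530137/2061858590 (X = 7*(-36367/42053 - 39423/(-49030)) = 7*(-36367*1/42053 - 39423*(-1/49030)) = 7*(-36367/42053 + 39423/49030) = 7*(-125218591/2061858590) = -876530137/2061858590 ≈ -0.42512)
-X = -1*(-876530137/2061858590) = 876530137/2061858590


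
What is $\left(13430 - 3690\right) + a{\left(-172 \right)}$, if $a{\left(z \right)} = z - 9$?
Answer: $9559$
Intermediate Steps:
$a{\left(z \right)} = -9 + z$
$\left(13430 - 3690\right) + a{\left(-172 \right)} = \left(13430 - 3690\right) - 181 = 9740 - 181 = 9559$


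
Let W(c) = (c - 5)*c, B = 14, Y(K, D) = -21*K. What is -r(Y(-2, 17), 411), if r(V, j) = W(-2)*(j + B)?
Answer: -5950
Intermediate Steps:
W(c) = c*(-5 + c) (W(c) = (-5 + c)*c = c*(-5 + c))
r(V, j) = 196 + 14*j (r(V, j) = (-2*(-5 - 2))*(j + 14) = (-2*(-7))*(14 + j) = 14*(14 + j) = 196 + 14*j)
-r(Y(-2, 17), 411) = -(196 + 14*411) = -(196 + 5754) = -1*5950 = -5950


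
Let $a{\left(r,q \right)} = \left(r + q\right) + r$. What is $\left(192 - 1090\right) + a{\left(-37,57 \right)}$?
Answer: $-915$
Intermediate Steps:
$a{\left(r,q \right)} = q + 2 r$ ($a{\left(r,q \right)} = \left(q + r\right) + r = q + 2 r$)
$\left(192 - 1090\right) + a{\left(-37,57 \right)} = \left(192 - 1090\right) + \left(57 + 2 \left(-37\right)\right) = -898 + \left(57 - 74\right) = -898 - 17 = -915$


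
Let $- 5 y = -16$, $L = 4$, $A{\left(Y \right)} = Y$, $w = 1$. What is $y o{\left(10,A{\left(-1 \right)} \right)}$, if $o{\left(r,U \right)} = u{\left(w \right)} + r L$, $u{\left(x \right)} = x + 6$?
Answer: $\frac{752}{5} \approx 150.4$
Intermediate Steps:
$y = \frac{16}{5}$ ($y = \left(- \frac{1}{5}\right) \left(-16\right) = \frac{16}{5} \approx 3.2$)
$u{\left(x \right)} = 6 + x$
$o{\left(r,U \right)} = 7 + 4 r$ ($o{\left(r,U \right)} = \left(6 + 1\right) + r 4 = 7 + 4 r$)
$y o{\left(10,A{\left(-1 \right)} \right)} = \frac{16 \left(7 + 4 \cdot 10\right)}{5} = \frac{16 \left(7 + 40\right)}{5} = \frac{16}{5} \cdot 47 = \frac{752}{5}$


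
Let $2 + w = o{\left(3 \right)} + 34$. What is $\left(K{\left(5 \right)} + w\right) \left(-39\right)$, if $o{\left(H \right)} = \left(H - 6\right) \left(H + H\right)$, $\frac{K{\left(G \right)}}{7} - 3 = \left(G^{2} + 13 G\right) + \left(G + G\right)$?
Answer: $-28665$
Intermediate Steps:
$K{\left(G \right)} = 21 + 7 G^{2} + 105 G$ ($K{\left(G \right)} = 21 + 7 \left(\left(G^{2} + 13 G\right) + \left(G + G\right)\right) = 21 + 7 \left(\left(G^{2} + 13 G\right) + 2 G\right) = 21 + 7 \left(G^{2} + 15 G\right) = 21 + \left(7 G^{2} + 105 G\right) = 21 + 7 G^{2} + 105 G$)
$o{\left(H \right)} = 2 H \left(-6 + H\right)$ ($o{\left(H \right)} = \left(-6 + H\right) 2 H = 2 H \left(-6 + H\right)$)
$w = 14$ ($w = -2 + \left(2 \cdot 3 \left(-6 + 3\right) + 34\right) = -2 + \left(2 \cdot 3 \left(-3\right) + 34\right) = -2 + \left(-18 + 34\right) = -2 + 16 = 14$)
$\left(K{\left(5 \right)} + w\right) \left(-39\right) = \left(\left(21 + 7 \cdot 5^{2} + 105 \cdot 5\right) + 14\right) \left(-39\right) = \left(\left(21 + 7 \cdot 25 + 525\right) + 14\right) \left(-39\right) = \left(\left(21 + 175 + 525\right) + 14\right) \left(-39\right) = \left(721 + 14\right) \left(-39\right) = 735 \left(-39\right) = -28665$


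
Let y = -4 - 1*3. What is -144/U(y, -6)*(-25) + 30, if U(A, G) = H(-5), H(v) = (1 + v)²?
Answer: 255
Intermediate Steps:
y = -7 (y = -4 - 3 = -7)
U(A, G) = 16 (U(A, G) = (1 - 5)² = (-4)² = 16)
-144/U(y, -6)*(-25) + 30 = -144/16*(-25) + 30 = -144*1/16*(-25) + 30 = -9*(-25) + 30 = 225 + 30 = 255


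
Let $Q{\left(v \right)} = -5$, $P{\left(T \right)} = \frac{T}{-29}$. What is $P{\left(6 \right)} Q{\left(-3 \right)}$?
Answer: $\frac{30}{29} \approx 1.0345$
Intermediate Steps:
$P{\left(T \right)} = - \frac{T}{29}$ ($P{\left(T \right)} = T \left(- \frac{1}{29}\right) = - \frac{T}{29}$)
$P{\left(6 \right)} Q{\left(-3 \right)} = \left(- \frac{1}{29}\right) 6 \left(-5\right) = \left(- \frac{6}{29}\right) \left(-5\right) = \frac{30}{29}$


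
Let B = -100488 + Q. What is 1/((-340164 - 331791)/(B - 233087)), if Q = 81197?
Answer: 84126/223985 ≈ 0.37559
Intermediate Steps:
B = -19291 (B = -100488 + 81197 = -19291)
1/((-340164 - 331791)/(B - 233087)) = 1/((-340164 - 331791)/(-19291 - 233087)) = 1/(-671955/(-252378)) = 1/(-671955*(-1/252378)) = 1/(223985/84126) = 84126/223985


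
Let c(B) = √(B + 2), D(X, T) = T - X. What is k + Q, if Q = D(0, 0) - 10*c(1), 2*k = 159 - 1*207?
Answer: -24 - 10*√3 ≈ -41.320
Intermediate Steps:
c(B) = √(2 + B)
k = -24 (k = (159 - 1*207)/2 = (159 - 207)/2 = (½)*(-48) = -24)
Q = -10*√3 (Q = (0 - 1*0) - 10*√(2 + 1) = (0 + 0) - 10*√3 = 0 - 10*√3 = -10*√3 ≈ -17.320)
k + Q = -24 - 10*√3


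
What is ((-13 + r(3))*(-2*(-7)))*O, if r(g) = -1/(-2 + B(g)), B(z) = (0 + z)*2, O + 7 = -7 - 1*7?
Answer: 7791/2 ≈ 3895.5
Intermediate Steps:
O = -21 (O = -7 + (-7 - 1*7) = -7 + (-7 - 7) = -7 - 14 = -21)
B(z) = 2*z (B(z) = z*2 = 2*z)
r(g) = -1/(-2 + 2*g)
((-13 + r(3))*(-2*(-7)))*O = ((-13 - 1/(-2 + 2*3))*(-2*(-7)))*(-21) = ((-13 - 1/(-2 + 6))*14)*(-21) = ((-13 - 1/4)*14)*(-21) = -53/4*14*(-21) = -371/2*(-21) = 7791/2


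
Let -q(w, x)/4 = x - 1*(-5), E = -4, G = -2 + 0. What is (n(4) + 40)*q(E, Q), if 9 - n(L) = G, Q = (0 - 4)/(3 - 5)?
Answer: -1428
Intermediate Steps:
G = -2
Q = 2 (Q = -4/(-2) = -4*(-½) = 2)
q(w, x) = -20 - 4*x (q(w, x) = -4*(x - 1*(-5)) = -4*(x + 5) = -4*(5 + x) = -20 - 4*x)
n(L) = 11 (n(L) = 9 - 1*(-2) = 9 + 2 = 11)
(n(4) + 40)*q(E, Q) = (11 + 40)*(-20 - 4*2) = 51*(-20 - 8) = 51*(-28) = -1428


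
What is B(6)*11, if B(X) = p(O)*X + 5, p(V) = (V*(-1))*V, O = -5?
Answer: -1595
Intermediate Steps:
p(V) = -V² (p(V) = (-V)*V = -V²)
B(X) = 5 - 25*X (B(X) = (-1*(-5)²)*X + 5 = (-1*25)*X + 5 = -25*X + 5 = 5 - 25*X)
B(6)*11 = (5 - 25*6)*11 = (5 - 150)*11 = -145*11 = -1595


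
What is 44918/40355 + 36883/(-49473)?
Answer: 733814749/1996482915 ≈ 0.36755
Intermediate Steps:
44918/40355 + 36883/(-49473) = 44918*(1/40355) + 36883*(-1/49473) = 44918/40355 - 36883/49473 = 733814749/1996482915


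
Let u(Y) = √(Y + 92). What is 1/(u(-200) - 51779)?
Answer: -51779/2681064949 - 6*I*√3/2681064949 ≈ -1.9313e-5 - 3.8762e-9*I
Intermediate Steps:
u(Y) = √(92 + Y)
1/(u(-200) - 51779) = 1/(√(92 - 200) - 51779) = 1/(√(-108) - 51779) = 1/(6*I*√3 - 51779) = 1/(-51779 + 6*I*√3)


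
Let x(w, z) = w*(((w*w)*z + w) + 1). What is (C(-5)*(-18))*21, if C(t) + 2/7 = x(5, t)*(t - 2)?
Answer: -1574262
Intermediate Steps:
x(w, z) = w*(1 + w + z*w**2) (x(w, z) = w*((w**2*z + w) + 1) = w*((z*w**2 + w) + 1) = w*((w + z*w**2) + 1) = w*(1 + w + z*w**2))
C(t) = -2/7 + (-2 + t)*(30 + 125*t) (C(t) = -2/7 + (5*(1 + 5 + t*5**2))*(t - 2) = -2/7 + (5*(1 + 5 + t*25))*(-2 + t) = -2/7 + (5*(1 + 5 + 25*t))*(-2 + t) = -2/7 + (5*(6 + 25*t))*(-2 + t) = -2/7 + (30 + 125*t)*(-2 + t) = -2/7 + (-2 + t)*(30 + 125*t))
(C(-5)*(-18))*21 = ((-422/7 - 220*(-5) + 125*(-5)**2)*(-18))*21 = ((-422/7 + 1100 + 125*25)*(-18))*21 = ((-422/7 + 1100 + 3125)*(-18))*21 = ((29153/7)*(-18))*21 = -524754/7*21 = -1574262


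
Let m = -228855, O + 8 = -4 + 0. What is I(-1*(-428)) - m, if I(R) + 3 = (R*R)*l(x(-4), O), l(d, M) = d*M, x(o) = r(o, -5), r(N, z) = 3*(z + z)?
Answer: 66175092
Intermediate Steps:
r(N, z) = 6*z (r(N, z) = 3*(2*z) = 6*z)
O = -12 (O = -8 + (-4 + 0) = -8 - 4 = -12)
x(o) = -30 (x(o) = 6*(-5) = -30)
l(d, M) = M*d
I(R) = -3 + 360*R² (I(R) = -3 + (R*R)*(-12*(-30)) = -3 + R²*360 = -3 + 360*R²)
I(-1*(-428)) - m = (-3 + 360*(-1*(-428))²) - 1*(-228855) = (-3 + 360*428²) + 228855 = (-3 + 360*183184) + 228855 = (-3 + 65946240) + 228855 = 65946237 + 228855 = 66175092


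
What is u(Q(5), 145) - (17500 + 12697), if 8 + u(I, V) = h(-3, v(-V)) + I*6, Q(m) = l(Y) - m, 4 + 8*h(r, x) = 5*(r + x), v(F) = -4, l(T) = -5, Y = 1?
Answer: -242159/8 ≈ -30270.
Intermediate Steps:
h(r, x) = -½ + 5*r/8 + 5*x/8 (h(r, x) = -½ + (5*(r + x))/8 = -½ + (5*r + 5*x)/8 = -½ + (5*r/8 + 5*x/8) = -½ + 5*r/8 + 5*x/8)
Q(m) = -5 - m
u(I, V) = -103/8 + 6*I (u(I, V) = -8 + ((-½ + (5/8)*(-3) + (5/8)*(-4)) + I*6) = -8 + ((-½ - 15/8 - 5/2) + 6*I) = -8 + (-39/8 + 6*I) = -103/8 + 6*I)
u(Q(5), 145) - (17500 + 12697) = (-103/8 + 6*(-5 - 1*5)) - (17500 + 12697) = (-103/8 + 6*(-5 - 5)) - 1*30197 = (-103/8 + 6*(-10)) - 30197 = (-103/8 - 60) - 30197 = -583/8 - 30197 = -242159/8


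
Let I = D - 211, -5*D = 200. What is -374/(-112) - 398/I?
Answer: 69225/14056 ≈ 4.9249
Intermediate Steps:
D = -40 (D = -1/5*200 = -40)
I = -251 (I = -40 - 211 = -251)
-374/(-112) - 398/I = -374/(-112) - 398/(-251) = -374*(-1/112) - 398*(-1/251) = 187/56 + 398/251 = 69225/14056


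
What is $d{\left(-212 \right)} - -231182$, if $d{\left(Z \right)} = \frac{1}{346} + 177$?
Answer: $\frac{80050215}{346} \approx 2.3136 \cdot 10^{5}$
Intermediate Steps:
$d{\left(Z \right)} = \frac{61243}{346}$ ($d{\left(Z \right)} = \frac{1}{346} + 177 = \frac{61243}{346}$)
$d{\left(-212 \right)} - -231182 = \frac{61243}{346} - -231182 = \frac{61243}{346} + 231182 = \frac{80050215}{346}$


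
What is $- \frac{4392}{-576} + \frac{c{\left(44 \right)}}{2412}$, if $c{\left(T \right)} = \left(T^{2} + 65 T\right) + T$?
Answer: $\frac{46463}{4824} \approx 9.6316$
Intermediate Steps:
$c{\left(T \right)} = T^{2} + 66 T$
$- \frac{4392}{-576} + \frac{c{\left(44 \right)}}{2412} = - \frac{4392}{-576} + \frac{44 \left(66 + 44\right)}{2412} = \left(-4392\right) \left(- \frac{1}{576}\right) + 44 \cdot 110 \cdot \frac{1}{2412} = \frac{61}{8} + 4840 \cdot \frac{1}{2412} = \frac{61}{8} + \frac{1210}{603} = \frac{46463}{4824}$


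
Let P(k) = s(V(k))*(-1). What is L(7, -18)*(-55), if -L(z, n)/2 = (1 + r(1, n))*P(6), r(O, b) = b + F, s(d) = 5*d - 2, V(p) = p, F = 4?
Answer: 40040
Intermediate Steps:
s(d) = -2 + 5*d
r(O, b) = 4 + b (r(O, b) = b + 4 = 4 + b)
P(k) = 2 - 5*k (P(k) = (-2 + 5*k)*(-1) = 2 - 5*k)
L(z, n) = 280 + 56*n (L(z, n) = -2*(1 + (4 + n))*(2 - 5*6) = -2*(5 + n)*(2 - 30) = -2*(5 + n)*(-28) = -2*(-140 - 28*n) = 280 + 56*n)
L(7, -18)*(-55) = (280 + 56*(-18))*(-55) = (280 - 1008)*(-55) = -728*(-55) = 40040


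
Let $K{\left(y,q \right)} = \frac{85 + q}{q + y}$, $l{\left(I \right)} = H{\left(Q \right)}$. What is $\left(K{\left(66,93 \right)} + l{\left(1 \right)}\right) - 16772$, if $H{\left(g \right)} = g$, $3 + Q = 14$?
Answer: $- \frac{2664821}{159} \approx -16760.0$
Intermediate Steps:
$Q = 11$ ($Q = -3 + 14 = 11$)
$l{\left(I \right)} = 11$
$K{\left(y,q \right)} = \frac{85 + q}{q + y}$
$\left(K{\left(66,93 \right)} + l{\left(1 \right)}\right) - 16772 = \left(\frac{85 + 93}{93 + 66} + 11\right) - 16772 = \left(\frac{1}{159} \cdot 178 + 11\right) - 16772 = \left(\frac{178}{159} + 11\right) - 16772 = \frac{1927}{159} - 16772 = - \frac{2664821}{159}$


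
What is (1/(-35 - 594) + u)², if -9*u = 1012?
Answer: 405204814249/32046921 ≈ 12644.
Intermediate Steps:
u = -1012/9 (u = -⅑*1012 = -1012/9 ≈ -112.44)
(1/(-35 - 594) + u)² = (1/(-35 - 594) - 1012/9)² = (1/(-629) - 1012/9)² = (-1/629 - 1012/9)² = (-636557/5661)² = 405204814249/32046921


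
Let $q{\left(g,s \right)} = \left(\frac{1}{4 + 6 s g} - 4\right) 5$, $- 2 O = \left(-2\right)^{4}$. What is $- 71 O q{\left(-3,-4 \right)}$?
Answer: $- \frac{215130}{19} \approx -11323.0$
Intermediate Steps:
$O = -8$ ($O = - \frac{\left(-2\right)^{4}}{2} = \left(- \frac{1}{2}\right) 16 = -8$)
$q{\left(g,s \right)} = -20 + \frac{5}{4 + 6 g s}$ ($q{\left(g,s \right)} = \left(\frac{1}{4 + 6 g s} - 4\right) 5 = \left(-4 + \frac{1}{4 + 6 g s}\right) 5 = -20 + \frac{5}{4 + 6 g s}$)
$- 71 O q{\left(-3,-4 \right)} = - 71 \left(- 8 \frac{15 \left(-5 - \left(-24\right) \left(-4\right)\right)}{2 \left(2 + 3 \left(-3\right) \left(-4\right)\right)}\right) = - 71 \left(- 8 \frac{15 \left(-5 - 96\right)}{2 \left(2 + 36\right)}\right) = - 71 \left(- 8 \cdot \frac{15}{2} \cdot \frac{1}{38} \left(-101\right)\right) = - 71 \left(\left(-8\right) \left(- \frac{1515}{76}\right)\right) = \left(-71\right) \frac{3030}{19} = - \frac{215130}{19}$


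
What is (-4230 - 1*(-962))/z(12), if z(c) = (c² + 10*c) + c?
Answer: -817/69 ≈ -11.841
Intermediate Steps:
z(c) = c² + 11*c
(-4230 - 1*(-962))/z(12) = (-4230 - 1*(-962))/((12*(11 + 12))) = (-4230 + 962)/((12*23)) = -3268/276 = -3268*1/276 = -817/69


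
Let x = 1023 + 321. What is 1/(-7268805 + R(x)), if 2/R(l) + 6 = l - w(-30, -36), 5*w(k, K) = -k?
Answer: -666/4841024129 ≈ -1.3757e-7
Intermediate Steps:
x = 1344
w(k, K) = -k/5 (w(k, K) = (-k)/5 = -k/5)
R(l) = 2/(-12 + l) (R(l) = 2/(-6 + (l - (-1)*(-30)/5)) = 2/(-6 + (l - 1*6)) = 2/(-6 + (l - 6)) = 2/(-6 + (-6 + l)) = 2/(-12 + l))
1/(-7268805 + R(x)) = 1/(-7268805 + 2/(-12 + 1344)) = 1/(-7268805 + 2/1332) = 1/(-7268805 + 2*(1/1332)) = 1/(-7268805 + 1/666) = 1/(-4841024129/666) = -666/4841024129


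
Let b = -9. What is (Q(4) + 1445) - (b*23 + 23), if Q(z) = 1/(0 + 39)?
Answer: 63532/39 ≈ 1629.0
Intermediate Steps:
Q(z) = 1/39
(Q(4) + 1445) - (b*23 + 23) = (1/39 + 1445) - (-9*23 + 23) = 56356/39 - (-207 + 23) = 56356/39 - 1*(-184) = 56356/39 + 184 = 63532/39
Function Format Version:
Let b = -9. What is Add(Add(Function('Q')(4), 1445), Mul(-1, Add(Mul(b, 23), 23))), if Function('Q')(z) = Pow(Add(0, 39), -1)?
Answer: Rational(63532, 39) ≈ 1629.0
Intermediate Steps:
Function('Q')(z) = Rational(1, 39) (Function('Q')(z) = Pow(39, -1) = Rational(1, 39))
Add(Add(Function('Q')(4), 1445), Mul(-1, Add(Mul(b, 23), 23))) = Add(Add(Rational(1, 39), 1445), Mul(-1, Add(Mul(-9, 23), 23))) = Add(Rational(56356, 39), Mul(-1, Add(-207, 23))) = Add(Rational(56356, 39), Mul(-1, -184)) = Add(Rational(56356, 39), 184) = Rational(63532, 39)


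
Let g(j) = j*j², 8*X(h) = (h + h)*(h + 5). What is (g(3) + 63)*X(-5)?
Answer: 0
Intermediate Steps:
X(h) = h*(5 + h)/4 (X(h) = ((h + h)*(h + 5))/8 = ((2*h)*(5 + h))/8 = (2*h*(5 + h))/8 = h*(5 + h)/4)
g(j) = j³
(g(3) + 63)*X(-5) = (3³ + 63)*((¼)*(-5)*(5 - 5)) = (27 + 63)*((¼)*(-5)*0) = 90*0 = 0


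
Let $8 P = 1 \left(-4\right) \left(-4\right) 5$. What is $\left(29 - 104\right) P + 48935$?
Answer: $48185$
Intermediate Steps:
$P = 10$ ($P = \frac{1 \left(-4\right) \left(-4\right) 5}{8} = \frac{\left(-4\right) \left(-4\right) 5}{8} = \frac{16 \cdot 5}{8} = \frac{1}{8} \cdot 80 = 10$)
$\left(29 - 104\right) P + 48935 = \left(29 - 104\right) 10 + 48935 = \left(-75\right) 10 + 48935 = -750 + 48935 = 48185$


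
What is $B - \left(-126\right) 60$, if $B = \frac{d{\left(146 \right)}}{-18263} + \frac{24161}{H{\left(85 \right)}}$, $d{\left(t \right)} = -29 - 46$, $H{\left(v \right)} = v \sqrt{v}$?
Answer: $\frac{138068355}{18263} + \frac{24161 \sqrt{85}}{7225} \approx 7590.8$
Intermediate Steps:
$H{\left(v \right)} = v^{\frac{3}{2}}$
$d{\left(t \right)} = -75$
$B = \frac{75}{18263} + \frac{24161 \sqrt{85}}{7225}$ ($B = - \frac{75}{-18263} + \frac{24161}{85^{\frac{3}{2}}} = \left(-75\right) \left(- \frac{1}{18263}\right) + \frac{24161}{85 \sqrt{85}} = \frac{75}{18263} + 24161 \frac{\sqrt{85}}{7225} = \frac{75}{18263} + \frac{24161 \sqrt{85}}{7225} \approx 30.835$)
$B - \left(-126\right) 60 = \left(\frac{75}{18263} + \frac{24161 \sqrt{85}}{7225}\right) - \left(-126\right) 60 = \left(\frac{75}{18263} + \frac{24161 \sqrt{85}}{7225}\right) - -7560 = \left(\frac{75}{18263} + \frac{24161 \sqrt{85}}{7225}\right) + 7560 = \frac{138068355}{18263} + \frac{24161 \sqrt{85}}{7225}$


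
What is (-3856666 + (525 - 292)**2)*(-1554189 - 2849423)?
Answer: 16744192985724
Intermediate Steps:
(-3856666 + (525 - 292)**2)*(-1554189 - 2849423) = (-3856666 + 233**2)*(-4403612) = (-3856666 + 54289)*(-4403612) = -3802377*(-4403612) = 16744192985724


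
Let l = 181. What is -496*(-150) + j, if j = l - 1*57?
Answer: 74524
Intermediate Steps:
j = 124 (j = 181 - 1*57 = 181 - 57 = 124)
-496*(-150) + j = -496*(-150) + 124 = 74400 + 124 = 74524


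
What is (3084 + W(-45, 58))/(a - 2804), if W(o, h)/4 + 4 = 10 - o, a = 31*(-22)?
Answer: -548/581 ≈ -0.94320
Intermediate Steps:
a = -682
W(o, h) = 24 - 4*o (W(o, h) = -16 + 4*(10 - o) = -16 + (40 - 4*o) = 24 - 4*o)
(3084 + W(-45, 58))/(a - 2804) = (3084 + (24 - 4*(-45)))/(-682 - 2804) = (3084 + (24 + 180))/(-3486) = (3084 + 204)*(-1/3486) = 3288*(-1/3486) = -548/581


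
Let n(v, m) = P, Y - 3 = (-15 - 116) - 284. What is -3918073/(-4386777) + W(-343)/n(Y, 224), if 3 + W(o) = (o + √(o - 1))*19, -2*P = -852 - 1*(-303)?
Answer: -18350850001/802780191 + 76*I*√86/549 ≈ -22.859 + 1.2838*I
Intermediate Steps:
Y = -412 (Y = 3 + ((-15 - 116) - 284) = 3 + (-131 - 284) = 3 - 415 = -412)
P = 549/2 (P = -(-852 - 1*(-303))/2 = -(-852 + 303)/2 = -½*(-549) = 549/2 ≈ 274.50)
W(o) = -3 + 19*o + 19*√(-1 + o) (W(o) = -3 + (o + √(o - 1))*19 = -3 + (o + √(-1 + o))*19 = -3 + (19*o + 19*√(-1 + o)) = -3 + 19*o + 19*√(-1 + o))
n(v, m) = 549/2
-3918073/(-4386777) + W(-343)/n(Y, 224) = -3918073/(-4386777) + (-3 + 19*(-343) + 19*√(-1 - 343))/(549/2) = -3918073*(-1/4386777) + (-3 - 6517 + 19*√(-344))*(2/549) = 3918073/4386777 + (-3 - 6517 + 19*(2*I*√86))*(2/549) = 3918073/4386777 + (-3 - 6517 + 38*I*√86)*(2/549) = 3918073/4386777 + (-6520 + 38*I*√86)*(2/549) = 3918073/4386777 + (-13040/549 + 76*I*√86/549) = -18350850001/802780191 + 76*I*√86/549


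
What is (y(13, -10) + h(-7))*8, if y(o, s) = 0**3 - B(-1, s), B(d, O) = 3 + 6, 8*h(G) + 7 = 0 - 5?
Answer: -84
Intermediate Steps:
h(G) = -3/2 (h(G) = -7/8 + (0 - 5)/8 = -7/8 + (1/8)*(-5) = -7/8 - 5/8 = -3/2)
B(d, O) = 9
y(o, s) = -9 (y(o, s) = 0**3 - 1*9 = 0 - 9 = -9)
(y(13, -10) + h(-7))*8 = (-9 - 3/2)*8 = -21/2*8 = -84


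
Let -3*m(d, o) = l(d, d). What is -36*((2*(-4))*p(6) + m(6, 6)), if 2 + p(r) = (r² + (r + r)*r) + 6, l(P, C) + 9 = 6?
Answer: 32220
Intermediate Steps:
l(P, C) = -3 (l(P, C) = -9 + 6 = -3)
p(r) = 4 + 3*r² (p(r) = -2 + ((r² + (r + r)*r) + 6) = -2 + ((r² + (2*r)*r) + 6) = -2 + ((r² + 2*r²) + 6) = -2 + (3*r² + 6) = -2 + (6 + 3*r²) = 4 + 3*r²)
m(d, o) = 1 (m(d, o) = -⅓*(-3) = 1)
-36*((2*(-4))*p(6) + m(6, 6)) = -36*((2*(-4))*(4 + 3*6²) + 1) = -36*(-8*(4 + 3*36) + 1) = -36*(-8*(4 + 108) + 1) = -36*(-8*112 + 1) = -36*(-896 + 1) = -36*(-895) = 32220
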